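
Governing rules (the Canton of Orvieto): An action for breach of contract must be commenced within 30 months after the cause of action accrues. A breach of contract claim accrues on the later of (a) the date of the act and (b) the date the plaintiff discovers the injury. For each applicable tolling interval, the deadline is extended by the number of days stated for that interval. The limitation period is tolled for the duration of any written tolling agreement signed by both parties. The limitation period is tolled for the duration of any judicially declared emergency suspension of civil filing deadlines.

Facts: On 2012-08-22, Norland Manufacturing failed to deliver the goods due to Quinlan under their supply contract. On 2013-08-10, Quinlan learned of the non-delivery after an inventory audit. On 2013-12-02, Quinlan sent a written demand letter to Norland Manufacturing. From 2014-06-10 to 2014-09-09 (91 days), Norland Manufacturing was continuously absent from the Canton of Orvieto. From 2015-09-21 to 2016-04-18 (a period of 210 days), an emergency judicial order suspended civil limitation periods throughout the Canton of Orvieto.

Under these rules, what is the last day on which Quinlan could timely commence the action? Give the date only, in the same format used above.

The claim accrued on 2013-08-10 — the later of the 2012-08-22 act and the 2013-08-10 discovery.
The untolled deadline — 30 months after 2013-08-10 — is 2016-02-10.
Because the emergency suspension of filing deadlines ran from 2015-09-21 to 2016-04-18, the deadline is extended by 210 days to 2016-09-07.
The defendant's absence from the jurisdiction from 2014-06-10 to 2014-09-09 does not toll the period, because no stated rule makes the defendant's absence a tolling event.
Nothing else in the chronology tolls or restarts the period.

2016-09-07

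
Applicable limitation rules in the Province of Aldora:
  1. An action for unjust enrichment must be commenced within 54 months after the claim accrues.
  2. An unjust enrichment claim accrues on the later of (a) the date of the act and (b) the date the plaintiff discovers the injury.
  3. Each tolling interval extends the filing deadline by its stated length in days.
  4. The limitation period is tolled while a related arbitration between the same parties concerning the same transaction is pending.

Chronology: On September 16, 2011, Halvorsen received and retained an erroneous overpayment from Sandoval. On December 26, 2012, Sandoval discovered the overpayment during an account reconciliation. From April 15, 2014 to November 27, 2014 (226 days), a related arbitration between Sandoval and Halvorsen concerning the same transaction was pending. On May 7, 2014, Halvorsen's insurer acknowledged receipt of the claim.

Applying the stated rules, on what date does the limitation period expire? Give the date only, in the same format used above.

February 7, 2018

Because discovery on December 26, 2012 post-dates the September 16, 2011 act, accrual under the later-of rule falls on December 26, 2012.
The untolled deadline — 54 months after December 26, 2012 — is June 26, 2017.
The pending related arbitration from April 15, 2014 to November 27, 2014 tolled the period for 226 days, extending the deadline to February 7, 2018.
None of the other events listed affects the running of the period under the stated rules.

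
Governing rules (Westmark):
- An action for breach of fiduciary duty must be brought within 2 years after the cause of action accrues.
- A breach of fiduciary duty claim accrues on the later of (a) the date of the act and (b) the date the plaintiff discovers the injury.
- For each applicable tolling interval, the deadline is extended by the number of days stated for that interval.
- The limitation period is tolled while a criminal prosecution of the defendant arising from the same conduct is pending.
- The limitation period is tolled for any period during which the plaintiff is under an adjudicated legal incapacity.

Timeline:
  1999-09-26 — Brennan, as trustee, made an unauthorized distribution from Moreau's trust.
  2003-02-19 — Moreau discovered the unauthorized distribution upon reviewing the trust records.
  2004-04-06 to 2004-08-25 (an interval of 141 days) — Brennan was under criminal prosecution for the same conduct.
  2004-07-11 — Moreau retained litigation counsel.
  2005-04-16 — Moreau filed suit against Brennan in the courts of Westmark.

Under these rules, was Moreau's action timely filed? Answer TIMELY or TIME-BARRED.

TIMELY

Because discovery on 2003-02-19 post-dates the 1999-09-26 act, accrual under the later-of rule falls on 2003-02-19.
Adding the 2 years base period to 2003-02-19 gives a deadline of 2005-02-19, before any tolling.
The period was tolled for 141 days by the pending criminal prosecution (2004-04-06 to 2004-08-25), pushing the deadline to 2005-07-10.
None of the other events listed affects the running of the period under the stated rules.
The 2005-04-16 filing precedes the 2005-07-10 deadline; the claim is timely.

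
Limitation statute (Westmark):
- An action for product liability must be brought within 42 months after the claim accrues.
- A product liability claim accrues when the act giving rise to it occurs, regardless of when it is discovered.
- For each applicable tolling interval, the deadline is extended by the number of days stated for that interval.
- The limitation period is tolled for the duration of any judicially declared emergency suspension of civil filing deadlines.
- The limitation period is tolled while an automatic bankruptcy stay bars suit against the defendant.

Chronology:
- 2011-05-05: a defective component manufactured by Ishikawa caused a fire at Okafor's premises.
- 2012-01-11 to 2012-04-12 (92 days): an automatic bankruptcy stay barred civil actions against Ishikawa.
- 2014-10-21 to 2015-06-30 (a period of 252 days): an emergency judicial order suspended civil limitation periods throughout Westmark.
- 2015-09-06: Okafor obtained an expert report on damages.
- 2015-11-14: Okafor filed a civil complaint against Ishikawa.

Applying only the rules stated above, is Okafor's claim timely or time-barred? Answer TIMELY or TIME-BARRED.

The claim accrued on 2011-05-05, the date of the act.
42 months from 2011-05-05 is 2014-11-05.
The period was tolled for 92 days by the automatic bankruptcy stay (2012-01-11 to 2012-04-12), pushing the deadline to 2015-02-05.
The emergency suspension of filing deadlines from 2014-10-21 to 2015-06-30 tolled the period for 252 days, extending the deadline to 2015-10-15.
Nothing else in the chronology tolls or restarts the period.
Okafor filed on 2015-11-14, after the 2015-10-15 deadline, so the action is time-barred.

TIME-BARRED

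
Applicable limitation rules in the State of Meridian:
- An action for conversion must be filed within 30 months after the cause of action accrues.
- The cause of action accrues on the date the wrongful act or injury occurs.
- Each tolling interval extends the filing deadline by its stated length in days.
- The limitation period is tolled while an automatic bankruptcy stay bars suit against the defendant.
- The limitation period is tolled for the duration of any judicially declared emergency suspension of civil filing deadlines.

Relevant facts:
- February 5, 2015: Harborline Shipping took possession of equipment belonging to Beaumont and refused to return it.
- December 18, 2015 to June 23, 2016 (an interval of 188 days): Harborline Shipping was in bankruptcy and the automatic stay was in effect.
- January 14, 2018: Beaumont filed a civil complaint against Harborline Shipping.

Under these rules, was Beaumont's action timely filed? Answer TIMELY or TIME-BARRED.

TIMELY

The cause of action accrued on February 5, 2015, the date of the act.
The untolled deadline — 30 months after February 5, 2015 — is August 5, 2017.
The period was tolled for 188 days by the automatic bankruptcy stay (December 18, 2015 to June 23, 2016), pushing the deadline to February 9, 2018.
Beaumont filed on January 14, 2018, before the February 9, 2018 deadline, so the action is timely.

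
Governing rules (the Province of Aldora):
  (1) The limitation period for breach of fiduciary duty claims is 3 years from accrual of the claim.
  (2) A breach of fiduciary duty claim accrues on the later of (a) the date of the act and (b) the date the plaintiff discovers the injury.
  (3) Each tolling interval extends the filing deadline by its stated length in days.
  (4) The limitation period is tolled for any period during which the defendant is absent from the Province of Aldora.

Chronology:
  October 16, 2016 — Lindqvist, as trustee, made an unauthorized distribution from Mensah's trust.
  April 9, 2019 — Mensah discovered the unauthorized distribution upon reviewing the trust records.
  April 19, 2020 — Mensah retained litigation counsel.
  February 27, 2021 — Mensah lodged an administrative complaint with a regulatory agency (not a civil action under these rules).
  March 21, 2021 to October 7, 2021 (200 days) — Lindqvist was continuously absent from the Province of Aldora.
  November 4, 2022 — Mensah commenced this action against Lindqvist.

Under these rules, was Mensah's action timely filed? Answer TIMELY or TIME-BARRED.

Taking the later of the act (October 16, 2016) and discovery (April 9, 2019), the claim accrued on April 9, 2019.
The untolled deadline — 3 years after April 9, 2019 — is April 9, 2022.
Because the defendant's absence from the jurisdiction ran from March 21, 2021 to October 7, 2021, the deadline is extended by 200 days to October 26, 2022.
The other events in the timeline have no effect on the limitation period under the stated rules.
Filing on November 4, 2022 missed the October 26, 2022 deadline — the action is time-barred.

TIME-BARRED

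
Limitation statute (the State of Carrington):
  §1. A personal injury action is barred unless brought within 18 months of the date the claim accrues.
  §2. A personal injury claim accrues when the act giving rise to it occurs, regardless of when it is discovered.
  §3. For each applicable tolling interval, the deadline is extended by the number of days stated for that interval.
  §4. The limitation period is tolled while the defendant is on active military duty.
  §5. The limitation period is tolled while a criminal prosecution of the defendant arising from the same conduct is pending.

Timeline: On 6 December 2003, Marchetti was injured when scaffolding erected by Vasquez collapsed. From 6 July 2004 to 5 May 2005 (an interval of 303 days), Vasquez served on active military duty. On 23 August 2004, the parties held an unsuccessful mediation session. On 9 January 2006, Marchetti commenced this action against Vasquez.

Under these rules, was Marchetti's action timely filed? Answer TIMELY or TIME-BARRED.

TIMELY

The claim accrued on 6 December 2003, when the wrongful act occurred.
The untolled deadline — 18 months after 6 December 2003 — is 6 June 2005.
The defendant's active military service from 6 July 2004 to 5 May 2005 tolled the period for 303 days, extending the deadline to 5 April 2006.
Nothing else in the chronology tolls or restarts the period.
Marchetti filed on 9 January 2006, before the 5 April 2006 deadline, so the action is timely.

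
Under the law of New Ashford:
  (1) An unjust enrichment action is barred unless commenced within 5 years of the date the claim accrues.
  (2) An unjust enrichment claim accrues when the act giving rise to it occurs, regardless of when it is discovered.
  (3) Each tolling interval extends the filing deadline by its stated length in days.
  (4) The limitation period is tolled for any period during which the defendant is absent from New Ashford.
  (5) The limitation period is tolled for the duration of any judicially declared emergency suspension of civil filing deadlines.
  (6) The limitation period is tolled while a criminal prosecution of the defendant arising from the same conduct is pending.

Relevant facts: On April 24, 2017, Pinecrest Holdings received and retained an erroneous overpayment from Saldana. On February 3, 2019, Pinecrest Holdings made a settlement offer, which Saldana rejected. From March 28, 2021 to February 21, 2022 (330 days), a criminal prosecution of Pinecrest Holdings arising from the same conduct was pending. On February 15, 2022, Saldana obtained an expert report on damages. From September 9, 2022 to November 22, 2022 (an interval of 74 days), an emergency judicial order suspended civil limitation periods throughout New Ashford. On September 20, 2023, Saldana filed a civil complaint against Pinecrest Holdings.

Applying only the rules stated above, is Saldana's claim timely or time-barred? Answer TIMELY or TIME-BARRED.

TIME-BARRED

The claim accrued on April 24, 2017, when the wrongful act occurred.
The untolled deadline — 5 years after April 24, 2017 — is April 24, 2022.
The period was tolled for 330 days by the pending criminal prosecution (March 28, 2021 to February 21, 2022), pushing the deadline to March 20, 2023.
Because the emergency suspension of filing deadlines ran from September 9, 2022 to November 22, 2022, the deadline is extended by 74 days to June 2, 2023.
Nothing else in the chronology tolls or restarts the period.
The September 20, 2023 filing falls after the June 2, 2023 deadline; the claim is time-barred.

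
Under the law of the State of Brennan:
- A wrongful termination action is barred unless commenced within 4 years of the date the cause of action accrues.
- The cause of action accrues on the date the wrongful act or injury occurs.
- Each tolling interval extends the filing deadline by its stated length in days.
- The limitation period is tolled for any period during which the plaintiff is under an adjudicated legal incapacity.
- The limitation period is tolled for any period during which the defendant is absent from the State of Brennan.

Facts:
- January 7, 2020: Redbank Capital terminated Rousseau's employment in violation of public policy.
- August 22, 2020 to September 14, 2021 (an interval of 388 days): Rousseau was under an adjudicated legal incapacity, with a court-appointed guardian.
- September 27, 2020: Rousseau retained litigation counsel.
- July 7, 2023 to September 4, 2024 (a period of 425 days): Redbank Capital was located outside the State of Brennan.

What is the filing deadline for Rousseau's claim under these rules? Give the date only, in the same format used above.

March 30, 2026

The cause of action accrued on January 7, 2020, the date of the act.
The untolled deadline — 4 years after January 7, 2020 — is January 7, 2024.
Because the plaintiff's legal incapacity ran from August 22, 2020 to September 14, 2021, the deadline is extended by 388 days to January 29, 2025.
Because the defendant's absence from the jurisdiction ran from July 7, 2023 to September 4, 2024, the deadline is extended by 425 days to March 30, 2026.
Nothing else in the chronology tolls or restarts the period.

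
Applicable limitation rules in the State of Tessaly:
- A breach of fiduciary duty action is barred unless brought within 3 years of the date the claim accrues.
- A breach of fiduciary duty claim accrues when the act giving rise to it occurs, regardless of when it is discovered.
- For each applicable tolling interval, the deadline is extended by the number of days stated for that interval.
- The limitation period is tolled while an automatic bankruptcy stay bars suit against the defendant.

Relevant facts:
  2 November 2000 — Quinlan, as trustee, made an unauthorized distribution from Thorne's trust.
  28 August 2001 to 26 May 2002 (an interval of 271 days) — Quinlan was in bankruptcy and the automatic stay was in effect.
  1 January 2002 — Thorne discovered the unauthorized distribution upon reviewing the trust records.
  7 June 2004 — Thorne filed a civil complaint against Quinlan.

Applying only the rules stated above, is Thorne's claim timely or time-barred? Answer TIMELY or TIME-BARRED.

TIMELY

Accrual is governed by the date of the act, so the period began to run on 2 November 2000; the later discovery on 1 January 2002 is irrelevant under the stated rule.
Adding the 3 years base period to 2 November 2000 gives a deadline of 2 November 2003, before any tolling.
The automatic bankruptcy stay from 28 August 2001 to 26 May 2002 tolled the period for 271 days, extending the deadline to 30 July 2004.
Thorne filed on 7 June 2004, before the 30 July 2004 deadline, so the action is timely.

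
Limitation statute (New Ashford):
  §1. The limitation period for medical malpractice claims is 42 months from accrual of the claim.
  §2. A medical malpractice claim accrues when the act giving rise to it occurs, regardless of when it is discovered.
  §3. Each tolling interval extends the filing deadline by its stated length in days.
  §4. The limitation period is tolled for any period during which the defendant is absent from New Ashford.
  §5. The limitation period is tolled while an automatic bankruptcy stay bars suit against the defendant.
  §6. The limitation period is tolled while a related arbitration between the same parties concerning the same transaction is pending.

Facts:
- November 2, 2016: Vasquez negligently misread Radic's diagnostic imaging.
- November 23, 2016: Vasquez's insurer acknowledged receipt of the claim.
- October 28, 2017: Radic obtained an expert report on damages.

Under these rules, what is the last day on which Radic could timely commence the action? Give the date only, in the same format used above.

The claim accrued on November 2, 2016, when the wrongful act occurred.
42 months from November 2, 2016 is May 2, 2020.
Nothing else in the chronology tolls or restarts the period.

May 2, 2020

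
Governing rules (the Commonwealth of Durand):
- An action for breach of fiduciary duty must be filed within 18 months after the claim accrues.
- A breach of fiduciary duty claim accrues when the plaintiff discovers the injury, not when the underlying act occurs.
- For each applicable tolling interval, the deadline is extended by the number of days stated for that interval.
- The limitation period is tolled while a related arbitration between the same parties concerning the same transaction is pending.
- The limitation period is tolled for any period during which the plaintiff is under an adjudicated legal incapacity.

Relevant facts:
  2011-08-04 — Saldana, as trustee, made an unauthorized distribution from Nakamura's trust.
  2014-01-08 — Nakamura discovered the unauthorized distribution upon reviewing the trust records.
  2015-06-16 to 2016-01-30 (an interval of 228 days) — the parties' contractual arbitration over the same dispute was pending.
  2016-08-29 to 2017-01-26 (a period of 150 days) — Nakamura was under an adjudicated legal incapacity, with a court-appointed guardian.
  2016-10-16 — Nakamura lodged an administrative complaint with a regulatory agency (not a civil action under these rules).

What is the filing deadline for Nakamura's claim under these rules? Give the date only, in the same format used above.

2016-02-21

Under the discovery rule, the claim accrued on 2014-01-08, when Nakamura discovered the injury — not on the 2011-08-04 date of the underlying act.
18 months from 2014-01-08 is 2015-07-08.
Because the pending related arbitration ran from 2015-06-16 to 2016-01-30, the deadline is extended by 228 days to 2016-02-21.
The plaintiff's legal incapacity from 2016-08-29 to 2017-01-26 began after the period had already run on 2016-02-21, so it has no tolling effect.
The other events in the timeline have no effect on the limitation period under the stated rules.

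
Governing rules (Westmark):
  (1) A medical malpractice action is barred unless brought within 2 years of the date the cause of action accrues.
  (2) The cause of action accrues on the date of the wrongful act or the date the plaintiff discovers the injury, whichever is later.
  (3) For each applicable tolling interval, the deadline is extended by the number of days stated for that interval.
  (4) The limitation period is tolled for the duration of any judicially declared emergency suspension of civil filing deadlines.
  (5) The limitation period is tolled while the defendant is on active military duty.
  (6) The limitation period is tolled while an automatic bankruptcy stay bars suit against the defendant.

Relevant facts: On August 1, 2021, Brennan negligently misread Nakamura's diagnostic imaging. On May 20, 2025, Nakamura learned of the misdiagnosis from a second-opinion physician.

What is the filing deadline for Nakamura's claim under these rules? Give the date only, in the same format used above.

Because discovery on May 20, 2025 post-dates the August 1, 2021 act, accrual under the later-of rule falls on May 20, 2025.
Adding the 2 years base period to May 20, 2025 gives a deadline of May 20, 2027, before any tolling.

May 20, 2027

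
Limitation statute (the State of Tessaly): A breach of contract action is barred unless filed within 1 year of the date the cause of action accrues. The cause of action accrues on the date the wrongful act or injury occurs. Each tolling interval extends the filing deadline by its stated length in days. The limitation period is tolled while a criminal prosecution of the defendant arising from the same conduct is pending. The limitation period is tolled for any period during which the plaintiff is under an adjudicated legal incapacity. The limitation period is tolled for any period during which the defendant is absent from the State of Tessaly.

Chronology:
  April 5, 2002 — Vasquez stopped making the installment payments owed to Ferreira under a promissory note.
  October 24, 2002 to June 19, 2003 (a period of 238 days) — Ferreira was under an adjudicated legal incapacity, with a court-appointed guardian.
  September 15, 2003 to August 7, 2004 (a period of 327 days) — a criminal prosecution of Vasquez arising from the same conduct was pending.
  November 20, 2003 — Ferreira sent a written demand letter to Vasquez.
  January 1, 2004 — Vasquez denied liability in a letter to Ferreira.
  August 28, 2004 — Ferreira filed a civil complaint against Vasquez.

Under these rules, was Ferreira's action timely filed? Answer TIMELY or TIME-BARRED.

The claim accrued on April 5, 2002, when the wrongful act occurred.
1 year from April 5, 2002 is April 5, 2003.
Because the plaintiff's legal incapacity ran from October 24, 2002 to June 19, 2003, the deadline is extended by 238 days to November 29, 2003.
Because the pending criminal prosecution ran from September 15, 2003 to August 7, 2004, the deadline is extended by 327 days to October 21, 2004.
The other events in the timeline have no effect on the limitation period under the stated rules.
Filing on August 28, 2004 beat the October 21, 2004 deadline — the action is timely.

TIMELY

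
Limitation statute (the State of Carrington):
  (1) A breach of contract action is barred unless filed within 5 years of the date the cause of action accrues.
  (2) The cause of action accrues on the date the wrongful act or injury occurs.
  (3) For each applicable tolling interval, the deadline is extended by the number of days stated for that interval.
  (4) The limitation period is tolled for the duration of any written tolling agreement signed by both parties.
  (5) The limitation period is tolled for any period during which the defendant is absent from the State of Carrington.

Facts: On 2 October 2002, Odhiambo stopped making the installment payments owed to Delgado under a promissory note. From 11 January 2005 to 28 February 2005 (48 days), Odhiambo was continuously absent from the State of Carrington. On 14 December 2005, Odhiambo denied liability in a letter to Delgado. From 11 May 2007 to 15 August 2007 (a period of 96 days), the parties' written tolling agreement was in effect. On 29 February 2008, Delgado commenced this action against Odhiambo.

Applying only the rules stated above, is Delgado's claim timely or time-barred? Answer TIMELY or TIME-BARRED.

TIME-BARRED

The limitation period began to run on 2 October 2002.
The untolled deadline — 5 years after 2 October 2002 — is 2 October 2007.
Because the defendant's absence from the jurisdiction ran from 11 January 2005 to 28 February 2005, the deadline is extended by 48 days to 19 November 2007.
The period was tolled for 96 days by the written tolling agreement (11 May 2007 to 15 August 2007), pushing the deadline to 23 February 2008.
Nothing else in the chronology tolls or restarts the period.
Filing on 29 February 2008 missed the 23 February 2008 deadline — the action is time-barred.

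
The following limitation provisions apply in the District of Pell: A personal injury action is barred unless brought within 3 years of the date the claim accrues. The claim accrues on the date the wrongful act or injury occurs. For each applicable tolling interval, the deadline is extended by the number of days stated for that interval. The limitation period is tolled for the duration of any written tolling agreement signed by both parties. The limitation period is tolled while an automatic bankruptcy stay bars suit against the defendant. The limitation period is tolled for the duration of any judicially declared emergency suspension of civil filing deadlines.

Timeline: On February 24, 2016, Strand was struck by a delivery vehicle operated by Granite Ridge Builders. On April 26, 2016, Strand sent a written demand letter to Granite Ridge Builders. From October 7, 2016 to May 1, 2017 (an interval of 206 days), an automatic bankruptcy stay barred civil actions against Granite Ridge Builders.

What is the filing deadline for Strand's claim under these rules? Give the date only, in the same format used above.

The claim accrued on February 24, 2016, when the wrongful act occurred.
3 years from February 24, 2016 is February 24, 2019.
The period was tolled for 206 days by the automatic bankruptcy stay (October 7, 2016 to May 1, 2017), pushing the deadline to September 18, 2019.
Nothing else in the chronology tolls or restarts the period.

September 18, 2019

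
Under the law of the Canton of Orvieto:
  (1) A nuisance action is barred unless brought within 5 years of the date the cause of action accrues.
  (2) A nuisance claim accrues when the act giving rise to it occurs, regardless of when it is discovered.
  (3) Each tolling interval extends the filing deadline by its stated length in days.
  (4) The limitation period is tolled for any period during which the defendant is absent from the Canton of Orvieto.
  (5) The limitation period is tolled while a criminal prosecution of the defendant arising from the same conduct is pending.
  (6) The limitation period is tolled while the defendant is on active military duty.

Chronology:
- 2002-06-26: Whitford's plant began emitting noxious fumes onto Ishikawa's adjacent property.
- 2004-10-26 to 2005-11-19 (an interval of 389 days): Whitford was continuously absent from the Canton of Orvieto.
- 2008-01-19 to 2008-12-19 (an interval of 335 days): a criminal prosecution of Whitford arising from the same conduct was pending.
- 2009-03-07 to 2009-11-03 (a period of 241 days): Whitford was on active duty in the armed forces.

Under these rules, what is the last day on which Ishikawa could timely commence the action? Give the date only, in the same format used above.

The limitation period began to run on 2002-06-26.
Adding the 5 years base period to 2002-06-26 gives a deadline of 2007-06-26, before any tolling.
Because the defendant's absence from the jurisdiction ran from 2004-10-26 to 2005-11-19, the deadline is extended by 389 days to 2008-07-19.
The period was tolled for 335 days by the pending criminal prosecution (2008-01-19 to 2008-12-19), pushing the deadline to 2009-06-19.
Because the defendant's active military service ran from 2009-03-07 to 2009-11-03, the deadline is extended by 241 days to 2010-02-15.

2010-02-15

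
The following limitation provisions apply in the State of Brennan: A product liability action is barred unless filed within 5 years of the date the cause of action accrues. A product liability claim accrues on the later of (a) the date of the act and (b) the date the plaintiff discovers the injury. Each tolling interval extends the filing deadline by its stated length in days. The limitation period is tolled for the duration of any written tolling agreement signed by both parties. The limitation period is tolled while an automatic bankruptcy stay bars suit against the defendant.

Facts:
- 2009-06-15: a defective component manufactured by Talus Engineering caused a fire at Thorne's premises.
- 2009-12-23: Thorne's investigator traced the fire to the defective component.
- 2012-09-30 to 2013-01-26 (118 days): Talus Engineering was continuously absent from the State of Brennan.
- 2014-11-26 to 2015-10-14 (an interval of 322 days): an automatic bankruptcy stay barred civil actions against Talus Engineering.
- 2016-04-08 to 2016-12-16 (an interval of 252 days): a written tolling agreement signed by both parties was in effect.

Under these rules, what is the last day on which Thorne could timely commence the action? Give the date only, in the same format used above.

Taking the later of the act (2009-06-15) and discovery (2009-12-23), the claim accrued on 2009-12-23.
Adding the 5 years base period to 2009-12-23 gives a deadline of 2014-12-23, before any tolling.
Because the automatic bankruptcy stay ran from 2014-11-26 to 2015-10-14, the deadline is extended by 322 days to 2015-11-10.
The written tolling agreement starting 2016-04-08 came too late — the period had run on 2015-11-10 — and so does not extend the deadline.
The defendant's absence from the jurisdiction from 2012-09-30 to 2013-01-26 does not toll the period, because no stated rule makes the defendant's absence a tolling event.

2015-11-10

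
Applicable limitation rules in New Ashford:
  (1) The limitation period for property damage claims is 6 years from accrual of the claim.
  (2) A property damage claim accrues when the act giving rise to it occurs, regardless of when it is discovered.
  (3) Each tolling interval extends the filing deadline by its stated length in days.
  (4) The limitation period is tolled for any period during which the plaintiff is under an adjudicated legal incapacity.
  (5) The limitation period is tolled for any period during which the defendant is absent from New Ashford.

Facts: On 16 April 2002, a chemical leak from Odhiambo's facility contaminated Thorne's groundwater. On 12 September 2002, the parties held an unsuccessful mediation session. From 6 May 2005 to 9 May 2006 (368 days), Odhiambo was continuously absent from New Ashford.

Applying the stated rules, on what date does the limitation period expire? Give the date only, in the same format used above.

19 April 2009

The limitation period began to run on 16 April 2002.
Adding the 6 years base period to 16 April 2002 gives a deadline of 16 April 2008, before any tolling.
The period was tolled for 368 days by the defendant's absence from the jurisdiction (6 May 2005 to 9 May 2006), pushing the deadline to 19 April 2009.
The other events in the timeline have no effect on the limitation period under the stated rules.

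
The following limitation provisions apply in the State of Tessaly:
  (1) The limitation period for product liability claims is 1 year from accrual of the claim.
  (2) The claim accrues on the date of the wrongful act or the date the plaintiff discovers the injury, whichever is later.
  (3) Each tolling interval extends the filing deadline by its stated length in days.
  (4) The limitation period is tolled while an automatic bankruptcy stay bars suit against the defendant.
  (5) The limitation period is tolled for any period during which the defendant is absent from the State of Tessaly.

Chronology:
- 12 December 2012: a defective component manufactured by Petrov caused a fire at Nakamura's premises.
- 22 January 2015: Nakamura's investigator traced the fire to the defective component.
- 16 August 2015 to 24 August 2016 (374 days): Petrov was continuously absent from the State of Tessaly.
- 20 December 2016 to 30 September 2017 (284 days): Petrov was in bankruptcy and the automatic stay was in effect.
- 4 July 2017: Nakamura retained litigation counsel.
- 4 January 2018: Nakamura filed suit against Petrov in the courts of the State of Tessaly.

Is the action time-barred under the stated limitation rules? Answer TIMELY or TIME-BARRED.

TIME-BARRED

Taking the later of the act (12 December 2012) and discovery (22 January 2015), the claim accrued on 22 January 2015.
Adding the 1 year base period to 22 January 2015 gives a deadline of 22 January 2016, before any tolling.
The defendant's absence from the jurisdiction from 16 August 2015 to 24 August 2016 tolled the period for 374 days, extending the deadline to 30 January 2017.
The automatic bankruptcy stay from 20 December 2016 to 30 September 2017 tolled the period for 284 days, extending the deadline to 10 November 2017.
None of the other events listed affects the running of the period under the stated rules.
Nakamura filed on 4 January 2018, after the 10 November 2017 deadline, so the action is time-barred.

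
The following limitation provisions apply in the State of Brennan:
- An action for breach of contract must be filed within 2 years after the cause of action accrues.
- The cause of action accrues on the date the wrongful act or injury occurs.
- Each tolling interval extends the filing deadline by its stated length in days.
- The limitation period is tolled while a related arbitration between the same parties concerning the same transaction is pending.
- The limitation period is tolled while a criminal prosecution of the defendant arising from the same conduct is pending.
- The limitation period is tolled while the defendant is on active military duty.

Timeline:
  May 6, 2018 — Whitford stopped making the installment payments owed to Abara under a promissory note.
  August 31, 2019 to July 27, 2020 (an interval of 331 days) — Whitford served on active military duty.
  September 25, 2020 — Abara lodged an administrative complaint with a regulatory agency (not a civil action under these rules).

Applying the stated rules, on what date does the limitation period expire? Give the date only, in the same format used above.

April 2, 2021

The claim accrued on May 6, 2018, when the wrongful act occurred.
The untolled deadline — 2 years after May 6, 2018 — is May 6, 2020.
The defendant's active military service from August 31, 2019 to July 27, 2020 tolled the period for 331 days, extending the deadline to April 2, 2021.
None of the other events listed affects the running of the period under the stated rules.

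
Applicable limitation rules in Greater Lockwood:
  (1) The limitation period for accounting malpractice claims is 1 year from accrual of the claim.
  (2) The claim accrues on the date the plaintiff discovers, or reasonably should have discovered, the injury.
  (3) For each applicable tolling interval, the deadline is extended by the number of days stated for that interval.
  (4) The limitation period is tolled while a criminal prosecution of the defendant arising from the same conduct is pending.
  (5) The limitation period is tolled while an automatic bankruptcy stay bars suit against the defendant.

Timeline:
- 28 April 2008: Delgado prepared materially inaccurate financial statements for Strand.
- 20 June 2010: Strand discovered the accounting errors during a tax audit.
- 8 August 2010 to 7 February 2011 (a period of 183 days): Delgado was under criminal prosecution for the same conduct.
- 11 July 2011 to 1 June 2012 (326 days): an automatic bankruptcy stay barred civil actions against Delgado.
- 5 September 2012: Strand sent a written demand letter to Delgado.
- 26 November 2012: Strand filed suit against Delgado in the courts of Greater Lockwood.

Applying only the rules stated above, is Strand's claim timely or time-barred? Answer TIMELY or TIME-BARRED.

Under the discovery rule, the claim accrued on 20 June 2010, when Strand discovered the injury — not on the 28 April 2008 date of the underlying act.
The untolled deadline — 1 year after 20 June 2010 — is 20 June 2011.
Because the pending criminal prosecution ran from 8 August 2010 to 7 February 2011, the deadline is extended by 183 days to 20 December 2011.
The period was tolled for 326 days by the automatic bankruptcy stay (11 July 2011 to 1 June 2012), pushing the deadline to 10 November 2012.
The other events in the timeline have no effect on the limitation period under the stated rules.
The 26 November 2012 filing falls after the 10 November 2012 deadline; the claim is time-barred.

TIME-BARRED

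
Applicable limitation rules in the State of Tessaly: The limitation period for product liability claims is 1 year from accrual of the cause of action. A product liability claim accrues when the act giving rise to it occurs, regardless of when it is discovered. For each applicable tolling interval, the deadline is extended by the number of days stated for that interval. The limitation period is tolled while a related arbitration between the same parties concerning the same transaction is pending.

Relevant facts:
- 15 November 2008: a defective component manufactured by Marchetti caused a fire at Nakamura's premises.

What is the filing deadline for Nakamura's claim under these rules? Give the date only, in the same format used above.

The limitation period began to run on 15 November 2008.
The untolled deadline — 1 year after 15 November 2008 — is 15 November 2009.

15 November 2009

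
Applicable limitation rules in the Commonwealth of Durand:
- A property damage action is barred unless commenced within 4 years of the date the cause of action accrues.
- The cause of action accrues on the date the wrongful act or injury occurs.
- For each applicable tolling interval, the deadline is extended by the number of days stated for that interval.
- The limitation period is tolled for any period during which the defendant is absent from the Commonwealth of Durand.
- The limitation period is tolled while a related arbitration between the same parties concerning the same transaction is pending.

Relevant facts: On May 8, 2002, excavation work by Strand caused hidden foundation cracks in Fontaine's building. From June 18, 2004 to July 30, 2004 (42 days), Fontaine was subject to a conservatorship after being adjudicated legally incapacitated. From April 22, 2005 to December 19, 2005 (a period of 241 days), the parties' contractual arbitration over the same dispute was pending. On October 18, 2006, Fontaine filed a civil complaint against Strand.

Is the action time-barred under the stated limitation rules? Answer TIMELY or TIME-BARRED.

The limitation period began to run on May 8, 2002.
The untolled deadline — 4 years after May 8, 2002 — is May 8, 2006.
Because the pending related arbitration ran from April 22, 2005 to December 19, 2005, the deadline is extended by 241 days to January 4, 2007.
The plaintiff's legal incapacity from June 18, 2004 to July 30, 2004 does not toll the period, because no stated rule makes the plaintiff's incapacity a tolling event.
Filing on October 18, 2006 beat the January 4, 2007 deadline — the action is timely.

TIMELY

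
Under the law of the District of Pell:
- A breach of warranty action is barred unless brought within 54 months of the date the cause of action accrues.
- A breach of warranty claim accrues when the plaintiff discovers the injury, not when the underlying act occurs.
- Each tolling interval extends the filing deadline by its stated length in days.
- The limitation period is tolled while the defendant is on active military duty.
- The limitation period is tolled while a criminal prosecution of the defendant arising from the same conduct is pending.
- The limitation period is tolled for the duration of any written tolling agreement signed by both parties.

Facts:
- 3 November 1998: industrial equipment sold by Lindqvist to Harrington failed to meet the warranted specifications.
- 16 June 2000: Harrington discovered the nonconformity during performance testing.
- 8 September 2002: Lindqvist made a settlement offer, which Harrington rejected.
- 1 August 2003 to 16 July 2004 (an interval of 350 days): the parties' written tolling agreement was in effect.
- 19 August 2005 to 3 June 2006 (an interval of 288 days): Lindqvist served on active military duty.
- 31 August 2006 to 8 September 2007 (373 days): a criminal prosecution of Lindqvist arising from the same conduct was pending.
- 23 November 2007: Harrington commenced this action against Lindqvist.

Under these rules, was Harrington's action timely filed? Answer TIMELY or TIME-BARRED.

TIME-BARRED

Accrual is tied to discovery, so the period began on 16 June 2000 rather than on 3 November 1998 when the act occurred.
The untolled deadline — 54 months after 16 June 2000 — is 16 December 2004.
Because the written tolling agreement ran from 1 August 2003 to 16 July 2004, the deadline is extended by 350 days to 1 December 2005.
Because the defendant's active military service ran from 19 August 2005 to 3 June 2006, the deadline is extended by 288 days to 15 September 2006.
The pending criminal prosecution from 31 August 2006 to 8 September 2007 tolled the period for 373 days, extending the deadline to 23 September 2007.
The other events in the timeline have no effect on the limitation period under the stated rules.
The 23 November 2007 filing falls after the 23 September 2007 deadline; the claim is time-barred.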